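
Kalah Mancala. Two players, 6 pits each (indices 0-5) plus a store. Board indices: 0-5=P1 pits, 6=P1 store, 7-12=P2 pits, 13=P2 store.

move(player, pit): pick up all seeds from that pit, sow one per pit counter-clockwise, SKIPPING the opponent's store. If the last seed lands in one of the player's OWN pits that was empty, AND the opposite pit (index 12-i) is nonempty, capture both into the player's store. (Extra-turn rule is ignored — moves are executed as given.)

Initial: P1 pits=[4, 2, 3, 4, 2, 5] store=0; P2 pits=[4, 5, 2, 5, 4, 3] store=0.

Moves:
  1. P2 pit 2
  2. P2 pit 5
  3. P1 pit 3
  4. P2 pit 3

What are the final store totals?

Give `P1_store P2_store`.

Move 1: P2 pit2 -> P1=[4,2,3,4,2,5](0) P2=[4,5,0,6,5,3](0)
Move 2: P2 pit5 -> P1=[5,3,3,4,2,5](0) P2=[4,5,0,6,5,0](1)
Move 3: P1 pit3 -> P1=[5,3,3,0,3,6](1) P2=[5,5,0,6,5,0](1)
Move 4: P2 pit3 -> P1=[6,4,4,0,3,6](1) P2=[5,5,0,0,6,1](2)

Answer: 1 2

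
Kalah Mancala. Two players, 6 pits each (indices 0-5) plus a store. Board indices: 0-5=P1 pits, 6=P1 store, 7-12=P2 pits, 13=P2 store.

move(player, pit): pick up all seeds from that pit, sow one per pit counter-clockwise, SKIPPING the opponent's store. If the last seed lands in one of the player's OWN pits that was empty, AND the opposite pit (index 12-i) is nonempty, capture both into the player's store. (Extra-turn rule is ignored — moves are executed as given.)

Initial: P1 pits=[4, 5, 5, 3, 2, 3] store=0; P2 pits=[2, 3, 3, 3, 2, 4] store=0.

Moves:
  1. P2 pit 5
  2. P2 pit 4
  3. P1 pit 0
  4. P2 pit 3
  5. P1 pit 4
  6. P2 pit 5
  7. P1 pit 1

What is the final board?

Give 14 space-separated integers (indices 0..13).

Move 1: P2 pit5 -> P1=[5,6,6,3,2,3](0) P2=[2,3,3,3,2,0](1)
Move 2: P2 pit4 -> P1=[5,6,6,3,2,3](0) P2=[2,3,3,3,0,1](2)
Move 3: P1 pit0 -> P1=[0,7,7,4,3,4](0) P2=[2,3,3,3,0,1](2)
Move 4: P2 pit3 -> P1=[0,7,7,4,3,4](0) P2=[2,3,3,0,1,2](3)
Move 5: P1 pit4 -> P1=[0,7,7,4,0,5](1) P2=[3,3,3,0,1,2](3)
Move 6: P2 pit5 -> P1=[1,7,7,4,0,5](1) P2=[3,3,3,0,1,0](4)
Move 7: P1 pit1 -> P1=[1,0,8,5,1,6](2) P2=[4,4,3,0,1,0](4)

Answer: 1 0 8 5 1 6 2 4 4 3 0 1 0 4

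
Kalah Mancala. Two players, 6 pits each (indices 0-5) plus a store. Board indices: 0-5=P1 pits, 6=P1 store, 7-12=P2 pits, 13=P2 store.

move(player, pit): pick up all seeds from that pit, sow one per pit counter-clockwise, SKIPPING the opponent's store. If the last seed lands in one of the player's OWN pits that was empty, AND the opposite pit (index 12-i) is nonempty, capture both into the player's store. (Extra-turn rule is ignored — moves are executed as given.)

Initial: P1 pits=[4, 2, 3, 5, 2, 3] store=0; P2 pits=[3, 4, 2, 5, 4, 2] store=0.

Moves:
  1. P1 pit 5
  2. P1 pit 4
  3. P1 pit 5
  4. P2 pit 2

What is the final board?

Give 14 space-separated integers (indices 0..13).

Move 1: P1 pit5 -> P1=[4,2,3,5,2,0](1) P2=[4,5,2,5,4,2](0)
Move 2: P1 pit4 -> P1=[4,2,3,5,0,1](2) P2=[4,5,2,5,4,2](0)
Move 3: P1 pit5 -> P1=[4,2,3,5,0,0](3) P2=[4,5,2,5,4,2](0)
Move 4: P2 pit2 -> P1=[4,2,3,5,0,0](3) P2=[4,5,0,6,5,2](0)

Answer: 4 2 3 5 0 0 3 4 5 0 6 5 2 0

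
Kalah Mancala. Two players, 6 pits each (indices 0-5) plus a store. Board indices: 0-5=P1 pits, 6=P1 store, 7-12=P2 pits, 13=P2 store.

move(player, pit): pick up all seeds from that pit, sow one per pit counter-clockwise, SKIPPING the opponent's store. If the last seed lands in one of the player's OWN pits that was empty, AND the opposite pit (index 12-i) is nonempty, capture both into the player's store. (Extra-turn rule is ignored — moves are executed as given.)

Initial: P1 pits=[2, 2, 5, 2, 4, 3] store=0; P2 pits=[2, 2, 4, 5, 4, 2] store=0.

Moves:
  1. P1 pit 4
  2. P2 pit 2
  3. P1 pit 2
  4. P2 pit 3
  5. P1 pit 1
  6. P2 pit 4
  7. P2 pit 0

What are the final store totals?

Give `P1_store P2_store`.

Move 1: P1 pit4 -> P1=[2,2,5,2,0,4](1) P2=[3,3,4,5,4,2](0)
Move 2: P2 pit2 -> P1=[2,2,5,2,0,4](1) P2=[3,3,0,6,5,3](1)
Move 3: P1 pit2 -> P1=[2,2,0,3,1,5](2) P2=[4,3,0,6,5,3](1)
Move 4: P2 pit3 -> P1=[3,3,1,3,1,5](2) P2=[4,3,0,0,6,4](2)
Move 5: P1 pit1 -> P1=[3,0,2,4,2,5](2) P2=[4,3,0,0,6,4](2)
Move 6: P2 pit4 -> P1=[4,1,3,5,2,5](2) P2=[4,3,0,0,0,5](3)
Move 7: P2 pit0 -> P1=[4,0,3,5,2,5](2) P2=[0,4,1,1,0,5](5)

Answer: 2 5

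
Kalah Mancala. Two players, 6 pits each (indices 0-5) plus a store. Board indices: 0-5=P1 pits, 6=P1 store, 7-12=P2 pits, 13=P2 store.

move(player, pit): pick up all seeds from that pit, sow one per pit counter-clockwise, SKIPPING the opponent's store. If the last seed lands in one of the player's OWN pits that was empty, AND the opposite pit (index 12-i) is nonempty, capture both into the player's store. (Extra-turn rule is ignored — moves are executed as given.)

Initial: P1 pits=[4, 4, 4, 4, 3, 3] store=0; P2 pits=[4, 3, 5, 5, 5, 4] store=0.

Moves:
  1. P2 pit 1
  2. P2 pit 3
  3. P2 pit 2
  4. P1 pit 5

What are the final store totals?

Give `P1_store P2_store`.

Move 1: P2 pit1 -> P1=[4,4,4,4,3,3](0) P2=[4,0,6,6,6,4](0)
Move 2: P2 pit3 -> P1=[5,5,5,4,3,3](0) P2=[4,0,6,0,7,5](1)
Move 3: P2 pit2 -> P1=[6,6,5,4,3,3](0) P2=[4,0,0,1,8,6](2)
Move 4: P1 pit5 -> P1=[6,6,5,4,3,0](1) P2=[5,1,0,1,8,6](2)

Answer: 1 2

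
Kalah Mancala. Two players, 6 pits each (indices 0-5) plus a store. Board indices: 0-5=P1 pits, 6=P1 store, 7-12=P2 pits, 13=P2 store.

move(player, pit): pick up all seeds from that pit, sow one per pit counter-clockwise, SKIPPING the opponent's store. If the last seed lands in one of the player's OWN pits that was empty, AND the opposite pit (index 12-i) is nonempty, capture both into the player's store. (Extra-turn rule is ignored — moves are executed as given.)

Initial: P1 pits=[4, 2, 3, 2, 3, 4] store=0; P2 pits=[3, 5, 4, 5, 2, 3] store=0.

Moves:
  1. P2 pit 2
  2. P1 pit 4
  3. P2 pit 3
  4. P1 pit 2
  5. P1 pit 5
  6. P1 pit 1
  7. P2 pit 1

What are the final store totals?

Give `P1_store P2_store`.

Answer: 3 3

Derivation:
Move 1: P2 pit2 -> P1=[4,2,3,2,3,4](0) P2=[3,5,0,6,3,4](1)
Move 2: P1 pit4 -> P1=[4,2,3,2,0,5](1) P2=[4,5,0,6,3,4](1)
Move 3: P2 pit3 -> P1=[5,3,4,2,0,5](1) P2=[4,5,0,0,4,5](2)
Move 4: P1 pit2 -> P1=[5,3,0,3,1,6](2) P2=[4,5,0,0,4,5](2)
Move 5: P1 pit5 -> P1=[5,3,0,3,1,0](3) P2=[5,6,1,1,5,5](2)
Move 6: P1 pit1 -> P1=[5,0,1,4,2,0](3) P2=[5,6,1,1,5,5](2)
Move 7: P2 pit1 -> P1=[6,0,1,4,2,0](3) P2=[5,0,2,2,6,6](3)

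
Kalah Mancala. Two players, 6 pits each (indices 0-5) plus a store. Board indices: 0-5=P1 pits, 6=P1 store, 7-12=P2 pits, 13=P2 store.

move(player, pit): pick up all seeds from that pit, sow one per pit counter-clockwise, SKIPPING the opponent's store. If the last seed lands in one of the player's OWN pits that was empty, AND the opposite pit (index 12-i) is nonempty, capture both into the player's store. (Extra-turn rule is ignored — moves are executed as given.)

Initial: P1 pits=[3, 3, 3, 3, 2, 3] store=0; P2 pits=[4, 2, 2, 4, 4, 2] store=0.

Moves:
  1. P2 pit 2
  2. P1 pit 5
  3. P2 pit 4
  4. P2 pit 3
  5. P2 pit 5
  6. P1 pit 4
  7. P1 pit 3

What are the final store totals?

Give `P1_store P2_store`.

Move 1: P2 pit2 -> P1=[3,3,3,3,2,3](0) P2=[4,2,0,5,5,2](0)
Move 2: P1 pit5 -> P1=[3,3,3,3,2,0](1) P2=[5,3,0,5,5,2](0)
Move 3: P2 pit4 -> P1=[4,4,4,3,2,0](1) P2=[5,3,0,5,0,3](1)
Move 4: P2 pit3 -> P1=[5,5,4,3,2,0](1) P2=[5,3,0,0,1,4](2)
Move 5: P2 pit5 -> P1=[6,6,5,3,2,0](1) P2=[5,3,0,0,1,0](3)
Move 6: P1 pit4 -> P1=[6,6,5,3,0,1](2) P2=[5,3,0,0,1,0](3)
Move 7: P1 pit3 -> P1=[6,6,5,0,1,2](3) P2=[5,3,0,0,1,0](3)

Answer: 3 3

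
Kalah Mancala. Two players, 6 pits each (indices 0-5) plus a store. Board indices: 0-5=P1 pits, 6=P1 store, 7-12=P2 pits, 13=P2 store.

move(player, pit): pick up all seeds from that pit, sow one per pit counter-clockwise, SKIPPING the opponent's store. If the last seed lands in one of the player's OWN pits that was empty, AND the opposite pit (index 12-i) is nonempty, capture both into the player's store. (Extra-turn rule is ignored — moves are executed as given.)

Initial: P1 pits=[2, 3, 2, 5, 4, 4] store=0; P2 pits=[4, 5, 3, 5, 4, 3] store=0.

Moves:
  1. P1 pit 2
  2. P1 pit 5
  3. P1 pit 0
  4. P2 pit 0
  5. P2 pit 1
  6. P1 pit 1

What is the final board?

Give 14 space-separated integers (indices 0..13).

Move 1: P1 pit2 -> P1=[2,3,0,6,5,4](0) P2=[4,5,3,5,4,3](0)
Move 2: P1 pit5 -> P1=[2,3,0,6,5,0](1) P2=[5,6,4,5,4,3](0)
Move 3: P1 pit0 -> P1=[0,4,0,6,5,0](7) P2=[5,6,4,0,4,3](0)
Move 4: P2 pit0 -> P1=[0,4,0,6,5,0](7) P2=[0,7,5,1,5,4](0)
Move 5: P2 pit1 -> P1=[1,5,0,6,5,0](7) P2=[0,0,6,2,6,5](1)
Move 6: P1 pit1 -> P1=[1,0,1,7,6,1](8) P2=[0,0,6,2,6,5](1)

Answer: 1 0 1 7 6 1 8 0 0 6 2 6 5 1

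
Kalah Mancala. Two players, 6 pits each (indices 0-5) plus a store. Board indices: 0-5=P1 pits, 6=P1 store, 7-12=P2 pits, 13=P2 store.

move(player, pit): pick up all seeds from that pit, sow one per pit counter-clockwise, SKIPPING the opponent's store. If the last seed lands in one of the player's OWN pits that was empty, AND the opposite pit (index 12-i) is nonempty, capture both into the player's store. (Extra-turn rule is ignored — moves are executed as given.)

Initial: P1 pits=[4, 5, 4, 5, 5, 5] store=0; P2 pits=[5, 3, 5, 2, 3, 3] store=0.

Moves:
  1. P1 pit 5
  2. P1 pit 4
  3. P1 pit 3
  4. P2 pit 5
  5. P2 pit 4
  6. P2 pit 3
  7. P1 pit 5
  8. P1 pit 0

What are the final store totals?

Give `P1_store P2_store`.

Answer: 5 3

Derivation:
Move 1: P1 pit5 -> P1=[4,5,4,5,5,0](1) P2=[6,4,6,3,3,3](0)
Move 2: P1 pit4 -> P1=[4,5,4,5,0,1](2) P2=[7,5,7,3,3,3](0)
Move 3: P1 pit3 -> P1=[4,5,4,0,1,2](3) P2=[8,6,7,3,3,3](0)
Move 4: P2 pit5 -> P1=[5,6,4,0,1,2](3) P2=[8,6,7,3,3,0](1)
Move 5: P2 pit4 -> P1=[6,6,4,0,1,2](3) P2=[8,6,7,3,0,1](2)
Move 6: P2 pit3 -> P1=[6,6,4,0,1,2](3) P2=[8,6,7,0,1,2](3)
Move 7: P1 pit5 -> P1=[6,6,4,0,1,0](4) P2=[9,6,7,0,1,2](3)
Move 8: P1 pit0 -> P1=[0,7,5,1,2,1](5) P2=[9,6,7,0,1,2](3)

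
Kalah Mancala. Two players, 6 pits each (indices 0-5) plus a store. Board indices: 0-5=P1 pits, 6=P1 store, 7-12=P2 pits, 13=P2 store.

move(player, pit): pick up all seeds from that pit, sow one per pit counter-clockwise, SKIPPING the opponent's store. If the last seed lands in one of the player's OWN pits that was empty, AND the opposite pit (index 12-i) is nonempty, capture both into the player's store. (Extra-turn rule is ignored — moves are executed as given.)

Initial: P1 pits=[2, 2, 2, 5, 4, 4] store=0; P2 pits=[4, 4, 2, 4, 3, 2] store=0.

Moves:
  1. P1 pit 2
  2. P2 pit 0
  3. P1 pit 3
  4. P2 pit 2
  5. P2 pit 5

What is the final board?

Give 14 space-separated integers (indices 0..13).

Answer: 3 3 0 0 6 5 1 1 6 0 6 5 0 2

Derivation:
Move 1: P1 pit2 -> P1=[2,2,0,6,5,4](0) P2=[4,4,2,4,3,2](0)
Move 2: P2 pit0 -> P1=[2,2,0,6,5,4](0) P2=[0,5,3,5,4,2](0)
Move 3: P1 pit3 -> P1=[2,2,0,0,6,5](1) P2=[1,6,4,5,4,2](0)
Move 4: P2 pit2 -> P1=[2,2,0,0,6,5](1) P2=[1,6,0,6,5,3](1)
Move 5: P2 pit5 -> P1=[3,3,0,0,6,5](1) P2=[1,6,0,6,5,0](2)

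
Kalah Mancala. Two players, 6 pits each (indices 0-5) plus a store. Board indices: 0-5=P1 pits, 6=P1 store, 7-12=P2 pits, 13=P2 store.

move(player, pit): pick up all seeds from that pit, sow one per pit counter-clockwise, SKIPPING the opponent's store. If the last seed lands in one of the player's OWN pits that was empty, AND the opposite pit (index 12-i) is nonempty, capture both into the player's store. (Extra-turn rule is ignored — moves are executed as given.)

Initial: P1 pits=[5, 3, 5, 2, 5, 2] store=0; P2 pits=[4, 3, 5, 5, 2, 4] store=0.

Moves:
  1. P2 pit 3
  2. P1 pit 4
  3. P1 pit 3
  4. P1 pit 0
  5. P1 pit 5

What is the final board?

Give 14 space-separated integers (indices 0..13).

Answer: 0 5 6 1 2 0 3 6 5 7 1 3 5 1

Derivation:
Move 1: P2 pit3 -> P1=[6,4,5,2,5,2](0) P2=[4,3,5,0,3,5](1)
Move 2: P1 pit4 -> P1=[6,4,5,2,0,3](1) P2=[5,4,6,0,3,5](1)
Move 3: P1 pit3 -> P1=[6,4,5,0,1,4](1) P2=[5,4,6,0,3,5](1)
Move 4: P1 pit0 -> P1=[0,5,6,1,2,5](2) P2=[5,4,6,0,3,5](1)
Move 5: P1 pit5 -> P1=[0,5,6,1,2,0](3) P2=[6,5,7,1,3,5](1)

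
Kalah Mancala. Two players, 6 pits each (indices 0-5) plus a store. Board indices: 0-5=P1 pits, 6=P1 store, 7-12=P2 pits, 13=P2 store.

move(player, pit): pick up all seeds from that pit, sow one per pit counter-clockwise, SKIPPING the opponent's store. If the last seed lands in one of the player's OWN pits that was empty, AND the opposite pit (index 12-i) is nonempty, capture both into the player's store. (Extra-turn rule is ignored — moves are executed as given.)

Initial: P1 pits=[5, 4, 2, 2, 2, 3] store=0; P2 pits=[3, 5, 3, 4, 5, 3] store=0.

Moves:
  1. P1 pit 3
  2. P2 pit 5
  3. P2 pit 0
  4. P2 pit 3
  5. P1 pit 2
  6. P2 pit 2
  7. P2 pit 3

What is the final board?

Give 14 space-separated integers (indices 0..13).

Answer: 7 6 0 1 4 4 0 0 6 0 0 8 2 3

Derivation:
Move 1: P1 pit3 -> P1=[5,4,2,0,3,4](0) P2=[3,5,3,4,5,3](0)
Move 2: P2 pit5 -> P1=[6,5,2,0,3,4](0) P2=[3,5,3,4,5,0](1)
Move 3: P2 pit0 -> P1=[6,5,2,0,3,4](0) P2=[0,6,4,5,5,0](1)
Move 4: P2 pit3 -> P1=[7,6,2,0,3,4](0) P2=[0,6,4,0,6,1](2)
Move 5: P1 pit2 -> P1=[7,6,0,1,4,4](0) P2=[0,6,4,0,6,1](2)
Move 6: P2 pit2 -> P1=[7,6,0,1,4,4](0) P2=[0,6,0,1,7,2](3)
Move 7: P2 pit3 -> P1=[7,6,0,1,4,4](0) P2=[0,6,0,0,8,2](3)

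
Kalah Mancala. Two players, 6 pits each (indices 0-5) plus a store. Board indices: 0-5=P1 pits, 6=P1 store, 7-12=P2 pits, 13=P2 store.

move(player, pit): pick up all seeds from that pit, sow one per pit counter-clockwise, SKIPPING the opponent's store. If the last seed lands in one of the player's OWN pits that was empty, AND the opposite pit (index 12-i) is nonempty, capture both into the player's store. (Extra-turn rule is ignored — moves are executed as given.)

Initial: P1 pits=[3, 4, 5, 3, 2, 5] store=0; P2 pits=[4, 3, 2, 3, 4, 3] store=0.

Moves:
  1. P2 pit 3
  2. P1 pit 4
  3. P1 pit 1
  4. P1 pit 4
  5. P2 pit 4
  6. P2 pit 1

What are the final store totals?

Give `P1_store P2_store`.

Move 1: P2 pit3 -> P1=[3,4,5,3,2,5](0) P2=[4,3,2,0,5,4](1)
Move 2: P1 pit4 -> P1=[3,4,5,3,0,6](1) P2=[4,3,2,0,5,4](1)
Move 3: P1 pit1 -> P1=[3,0,6,4,1,7](1) P2=[4,3,2,0,5,4](1)
Move 4: P1 pit4 -> P1=[3,0,6,4,0,8](1) P2=[4,3,2,0,5,4](1)
Move 5: P2 pit4 -> P1=[4,1,7,4,0,8](1) P2=[4,3,2,0,0,5](2)
Move 6: P2 pit1 -> P1=[4,0,7,4,0,8](1) P2=[4,0,3,1,0,5](4)

Answer: 1 4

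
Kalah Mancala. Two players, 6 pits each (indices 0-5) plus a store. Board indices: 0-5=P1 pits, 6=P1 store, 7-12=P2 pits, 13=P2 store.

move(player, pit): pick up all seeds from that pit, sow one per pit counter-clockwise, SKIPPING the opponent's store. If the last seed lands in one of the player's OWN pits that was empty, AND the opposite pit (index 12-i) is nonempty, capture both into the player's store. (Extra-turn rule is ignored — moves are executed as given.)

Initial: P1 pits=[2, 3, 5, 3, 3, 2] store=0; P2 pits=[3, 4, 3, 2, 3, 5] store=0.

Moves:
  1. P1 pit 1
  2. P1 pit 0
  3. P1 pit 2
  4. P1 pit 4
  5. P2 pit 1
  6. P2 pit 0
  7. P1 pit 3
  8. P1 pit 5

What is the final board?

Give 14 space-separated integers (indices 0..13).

Answer: 1 1 0 0 1 0 4 2 3 8 5 5 7 1

Derivation:
Move 1: P1 pit1 -> P1=[2,0,6,4,4,2](0) P2=[3,4,3,2,3,5](0)
Move 2: P1 pit0 -> P1=[0,1,7,4,4,2](0) P2=[3,4,3,2,3,5](0)
Move 3: P1 pit2 -> P1=[0,1,0,5,5,3](1) P2=[4,5,4,2,3,5](0)
Move 4: P1 pit4 -> P1=[0,1,0,5,0,4](2) P2=[5,6,5,2,3,5](0)
Move 5: P2 pit1 -> P1=[1,1,0,5,0,4](2) P2=[5,0,6,3,4,6](1)
Move 6: P2 pit0 -> P1=[1,1,0,5,0,4](2) P2=[0,1,7,4,5,7](1)
Move 7: P1 pit3 -> P1=[1,1,0,0,1,5](3) P2=[1,2,7,4,5,7](1)
Move 8: P1 pit5 -> P1=[1,1,0,0,1,0](4) P2=[2,3,8,5,5,7](1)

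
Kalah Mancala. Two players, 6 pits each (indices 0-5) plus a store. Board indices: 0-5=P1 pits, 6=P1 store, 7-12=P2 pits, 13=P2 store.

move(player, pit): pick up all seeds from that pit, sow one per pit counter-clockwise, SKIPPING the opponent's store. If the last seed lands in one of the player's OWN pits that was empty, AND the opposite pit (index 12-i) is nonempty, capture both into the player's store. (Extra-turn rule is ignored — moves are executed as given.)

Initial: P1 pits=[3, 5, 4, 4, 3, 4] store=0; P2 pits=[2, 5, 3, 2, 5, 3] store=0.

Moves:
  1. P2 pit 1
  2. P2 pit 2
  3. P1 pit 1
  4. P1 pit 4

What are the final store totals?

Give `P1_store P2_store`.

Move 1: P2 pit1 -> P1=[3,5,4,4,3,4](0) P2=[2,0,4,3,6,4](1)
Move 2: P2 pit2 -> P1=[3,5,4,4,3,4](0) P2=[2,0,0,4,7,5](2)
Move 3: P1 pit1 -> P1=[3,0,5,5,4,5](1) P2=[2,0,0,4,7,5](2)
Move 4: P1 pit4 -> P1=[3,0,5,5,0,6](2) P2=[3,1,0,4,7,5](2)

Answer: 2 2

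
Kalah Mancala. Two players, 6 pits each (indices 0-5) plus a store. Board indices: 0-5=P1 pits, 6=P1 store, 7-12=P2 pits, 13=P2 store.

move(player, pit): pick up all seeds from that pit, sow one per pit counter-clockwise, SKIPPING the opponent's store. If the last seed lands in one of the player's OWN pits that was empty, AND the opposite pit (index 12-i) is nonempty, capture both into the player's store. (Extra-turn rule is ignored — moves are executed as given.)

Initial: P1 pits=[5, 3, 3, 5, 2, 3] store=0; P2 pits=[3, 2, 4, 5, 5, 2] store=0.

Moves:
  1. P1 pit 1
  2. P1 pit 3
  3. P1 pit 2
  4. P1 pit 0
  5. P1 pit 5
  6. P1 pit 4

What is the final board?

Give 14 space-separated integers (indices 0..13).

Move 1: P1 pit1 -> P1=[5,0,4,6,3,3](0) P2=[3,2,4,5,5,2](0)
Move 2: P1 pit3 -> P1=[5,0,4,0,4,4](1) P2=[4,3,5,5,5,2](0)
Move 3: P1 pit2 -> P1=[5,0,0,1,5,5](2) P2=[4,3,5,5,5,2](0)
Move 4: P1 pit0 -> P1=[0,1,1,2,6,6](2) P2=[4,3,5,5,5,2](0)
Move 5: P1 pit5 -> P1=[0,1,1,2,6,0](3) P2=[5,4,6,6,6,2](0)
Move 6: P1 pit4 -> P1=[0,1,1,2,0,1](4) P2=[6,5,7,7,6,2](0)

Answer: 0 1 1 2 0 1 4 6 5 7 7 6 2 0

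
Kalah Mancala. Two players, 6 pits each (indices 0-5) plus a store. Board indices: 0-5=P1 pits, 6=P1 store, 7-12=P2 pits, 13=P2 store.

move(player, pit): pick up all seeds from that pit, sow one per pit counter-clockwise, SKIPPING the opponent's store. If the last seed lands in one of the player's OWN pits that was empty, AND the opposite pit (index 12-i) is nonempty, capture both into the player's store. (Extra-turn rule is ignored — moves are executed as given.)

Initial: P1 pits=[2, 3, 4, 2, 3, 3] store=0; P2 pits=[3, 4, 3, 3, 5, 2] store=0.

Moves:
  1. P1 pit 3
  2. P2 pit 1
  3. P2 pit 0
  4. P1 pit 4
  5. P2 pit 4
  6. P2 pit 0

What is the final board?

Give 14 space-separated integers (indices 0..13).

Answer: 3 4 5 1 0 5 1 0 3 5 5 0 4 1

Derivation:
Move 1: P1 pit3 -> P1=[2,3,4,0,4,4](0) P2=[3,4,3,3,5,2](0)
Move 2: P2 pit1 -> P1=[2,3,4,0,4,4](0) P2=[3,0,4,4,6,3](0)
Move 3: P2 pit0 -> P1=[2,3,4,0,4,4](0) P2=[0,1,5,5,6,3](0)
Move 4: P1 pit4 -> P1=[2,3,4,0,0,5](1) P2=[1,2,5,5,6,3](0)
Move 5: P2 pit4 -> P1=[3,4,5,1,0,5](1) P2=[1,2,5,5,0,4](1)
Move 6: P2 pit0 -> P1=[3,4,5,1,0,5](1) P2=[0,3,5,5,0,4](1)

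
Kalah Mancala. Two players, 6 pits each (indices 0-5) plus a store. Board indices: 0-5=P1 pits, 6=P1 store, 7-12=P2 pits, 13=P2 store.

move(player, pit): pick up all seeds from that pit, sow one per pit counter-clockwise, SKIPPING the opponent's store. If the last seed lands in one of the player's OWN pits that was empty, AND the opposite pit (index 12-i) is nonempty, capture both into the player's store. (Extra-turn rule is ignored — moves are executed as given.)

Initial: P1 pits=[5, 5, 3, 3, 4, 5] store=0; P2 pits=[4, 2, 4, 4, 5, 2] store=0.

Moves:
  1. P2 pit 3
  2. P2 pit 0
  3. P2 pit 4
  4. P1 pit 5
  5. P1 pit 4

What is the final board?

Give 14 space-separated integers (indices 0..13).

Move 1: P2 pit3 -> P1=[6,5,3,3,4,5](0) P2=[4,2,4,0,6,3](1)
Move 2: P2 pit0 -> P1=[6,5,3,3,4,5](0) P2=[0,3,5,1,7,3](1)
Move 3: P2 pit4 -> P1=[7,6,4,4,5,5](0) P2=[0,3,5,1,0,4](2)
Move 4: P1 pit5 -> P1=[7,6,4,4,5,0](1) P2=[1,4,6,2,0,4](2)
Move 5: P1 pit4 -> P1=[7,6,4,4,0,1](2) P2=[2,5,7,2,0,4](2)

Answer: 7 6 4 4 0 1 2 2 5 7 2 0 4 2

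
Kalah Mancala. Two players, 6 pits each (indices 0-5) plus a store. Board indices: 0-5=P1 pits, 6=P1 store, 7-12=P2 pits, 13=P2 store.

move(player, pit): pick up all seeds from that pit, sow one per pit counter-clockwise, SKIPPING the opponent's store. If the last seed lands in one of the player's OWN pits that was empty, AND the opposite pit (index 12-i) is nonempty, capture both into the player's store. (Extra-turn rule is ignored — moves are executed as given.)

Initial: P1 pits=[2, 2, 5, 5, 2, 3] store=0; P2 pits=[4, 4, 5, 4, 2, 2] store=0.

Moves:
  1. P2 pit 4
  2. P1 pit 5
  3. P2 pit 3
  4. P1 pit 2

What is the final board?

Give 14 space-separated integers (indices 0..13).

Answer: 3 2 0 6 3 1 2 6 5 5 0 1 4 2

Derivation:
Move 1: P2 pit4 -> P1=[2,2,5,5,2,3](0) P2=[4,4,5,4,0,3](1)
Move 2: P1 pit5 -> P1=[2,2,5,5,2,0](1) P2=[5,5,5,4,0,3](1)
Move 3: P2 pit3 -> P1=[3,2,5,5,2,0](1) P2=[5,5,5,0,1,4](2)
Move 4: P1 pit2 -> P1=[3,2,0,6,3,1](2) P2=[6,5,5,0,1,4](2)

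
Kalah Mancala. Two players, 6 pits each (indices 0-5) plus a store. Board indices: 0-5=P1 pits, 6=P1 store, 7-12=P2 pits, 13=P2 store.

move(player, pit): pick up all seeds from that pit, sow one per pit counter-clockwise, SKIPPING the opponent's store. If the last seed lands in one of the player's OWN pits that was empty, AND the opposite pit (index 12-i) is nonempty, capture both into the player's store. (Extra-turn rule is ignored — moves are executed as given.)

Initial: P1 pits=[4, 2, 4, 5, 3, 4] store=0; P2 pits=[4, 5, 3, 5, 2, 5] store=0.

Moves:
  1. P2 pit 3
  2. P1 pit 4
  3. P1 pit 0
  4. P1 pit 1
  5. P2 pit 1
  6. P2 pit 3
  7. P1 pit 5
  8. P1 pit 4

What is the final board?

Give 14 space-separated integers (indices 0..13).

Move 1: P2 pit3 -> P1=[5,3,4,5,3,4](0) P2=[4,5,3,0,3,6](1)
Move 2: P1 pit4 -> P1=[5,3,4,5,0,5](1) P2=[5,5,3,0,3,6](1)
Move 3: P1 pit0 -> P1=[0,4,5,6,1,6](1) P2=[5,5,3,0,3,6](1)
Move 4: P1 pit1 -> P1=[0,0,6,7,2,7](1) P2=[5,5,3,0,3,6](1)
Move 5: P2 pit1 -> P1=[0,0,6,7,2,7](1) P2=[5,0,4,1,4,7](2)
Move 6: P2 pit3 -> P1=[0,0,6,7,2,7](1) P2=[5,0,4,0,5,7](2)
Move 7: P1 pit5 -> P1=[0,0,6,7,2,0](2) P2=[6,1,5,1,6,8](2)
Move 8: P1 pit4 -> P1=[0,0,6,7,0,1](3) P2=[6,1,5,1,6,8](2)

Answer: 0 0 6 7 0 1 3 6 1 5 1 6 8 2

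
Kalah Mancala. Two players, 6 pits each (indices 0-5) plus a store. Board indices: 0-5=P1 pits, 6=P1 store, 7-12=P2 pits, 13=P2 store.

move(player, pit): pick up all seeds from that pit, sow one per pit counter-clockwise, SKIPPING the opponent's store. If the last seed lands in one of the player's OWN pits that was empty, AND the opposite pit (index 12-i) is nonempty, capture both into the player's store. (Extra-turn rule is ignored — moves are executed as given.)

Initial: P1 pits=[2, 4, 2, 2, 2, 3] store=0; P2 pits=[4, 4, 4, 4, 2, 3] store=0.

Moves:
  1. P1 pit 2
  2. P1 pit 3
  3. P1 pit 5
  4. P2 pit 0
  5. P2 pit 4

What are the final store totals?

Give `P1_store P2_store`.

Answer: 2 1

Derivation:
Move 1: P1 pit2 -> P1=[2,4,0,3,3,3](0) P2=[4,4,4,4,2,3](0)
Move 2: P1 pit3 -> P1=[2,4,0,0,4,4](1) P2=[4,4,4,4,2,3](0)
Move 3: P1 pit5 -> P1=[2,4,0,0,4,0](2) P2=[5,5,5,4,2,3](0)
Move 4: P2 pit0 -> P1=[2,4,0,0,4,0](2) P2=[0,6,6,5,3,4](0)
Move 5: P2 pit4 -> P1=[3,4,0,0,4,0](2) P2=[0,6,6,5,0,5](1)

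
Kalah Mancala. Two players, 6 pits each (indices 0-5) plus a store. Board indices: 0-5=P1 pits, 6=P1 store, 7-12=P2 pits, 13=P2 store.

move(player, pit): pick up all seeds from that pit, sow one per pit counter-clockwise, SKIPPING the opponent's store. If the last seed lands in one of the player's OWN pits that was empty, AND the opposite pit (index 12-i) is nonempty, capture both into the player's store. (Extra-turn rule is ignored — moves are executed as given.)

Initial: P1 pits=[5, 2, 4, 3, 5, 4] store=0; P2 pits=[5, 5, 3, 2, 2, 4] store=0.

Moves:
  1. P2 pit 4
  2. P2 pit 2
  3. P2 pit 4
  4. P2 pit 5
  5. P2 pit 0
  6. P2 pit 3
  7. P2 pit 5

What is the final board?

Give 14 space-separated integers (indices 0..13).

Move 1: P2 pit4 -> P1=[5,2,4,3,5,4](0) P2=[5,5,3,2,0,5](1)
Move 2: P2 pit2 -> P1=[5,2,4,3,5,4](0) P2=[5,5,0,3,1,6](1)
Move 3: P2 pit4 -> P1=[5,2,4,3,5,4](0) P2=[5,5,0,3,0,7](1)
Move 4: P2 pit5 -> P1=[6,3,5,4,6,5](0) P2=[5,5,0,3,0,0](2)
Move 5: P2 pit0 -> P1=[0,3,5,4,6,5](0) P2=[0,6,1,4,1,0](9)
Move 6: P2 pit3 -> P1=[1,3,5,4,6,5](0) P2=[0,6,1,0,2,1](10)
Move 7: P2 pit5 -> P1=[1,3,5,4,6,5](0) P2=[0,6,1,0,2,0](11)

Answer: 1 3 5 4 6 5 0 0 6 1 0 2 0 11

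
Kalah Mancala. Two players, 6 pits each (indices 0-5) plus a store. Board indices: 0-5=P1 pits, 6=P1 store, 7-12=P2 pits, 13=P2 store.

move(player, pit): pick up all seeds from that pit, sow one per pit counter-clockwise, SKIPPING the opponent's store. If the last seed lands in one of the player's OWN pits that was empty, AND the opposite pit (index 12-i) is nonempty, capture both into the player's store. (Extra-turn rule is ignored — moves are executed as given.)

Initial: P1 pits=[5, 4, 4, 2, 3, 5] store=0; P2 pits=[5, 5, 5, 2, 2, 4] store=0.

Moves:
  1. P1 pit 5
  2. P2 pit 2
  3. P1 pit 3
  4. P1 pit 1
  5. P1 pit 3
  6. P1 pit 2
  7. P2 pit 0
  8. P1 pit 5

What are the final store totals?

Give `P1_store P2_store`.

Move 1: P1 pit5 -> P1=[5,4,4,2,3,0](1) P2=[6,6,6,3,2,4](0)
Move 2: P2 pit2 -> P1=[6,5,4,2,3,0](1) P2=[6,6,0,4,3,5](1)
Move 3: P1 pit3 -> P1=[6,5,4,0,4,0](8) P2=[0,6,0,4,3,5](1)
Move 4: P1 pit1 -> P1=[6,0,5,1,5,1](9) P2=[0,6,0,4,3,5](1)
Move 5: P1 pit3 -> P1=[6,0,5,0,6,1](9) P2=[0,6,0,4,3,5](1)
Move 6: P1 pit2 -> P1=[6,0,0,1,7,2](10) P2=[1,6,0,4,3,5](1)
Move 7: P2 pit0 -> P1=[6,0,0,1,7,2](10) P2=[0,7,0,4,3,5](1)
Move 8: P1 pit5 -> P1=[6,0,0,1,7,0](11) P2=[1,7,0,4,3,5](1)

Answer: 11 1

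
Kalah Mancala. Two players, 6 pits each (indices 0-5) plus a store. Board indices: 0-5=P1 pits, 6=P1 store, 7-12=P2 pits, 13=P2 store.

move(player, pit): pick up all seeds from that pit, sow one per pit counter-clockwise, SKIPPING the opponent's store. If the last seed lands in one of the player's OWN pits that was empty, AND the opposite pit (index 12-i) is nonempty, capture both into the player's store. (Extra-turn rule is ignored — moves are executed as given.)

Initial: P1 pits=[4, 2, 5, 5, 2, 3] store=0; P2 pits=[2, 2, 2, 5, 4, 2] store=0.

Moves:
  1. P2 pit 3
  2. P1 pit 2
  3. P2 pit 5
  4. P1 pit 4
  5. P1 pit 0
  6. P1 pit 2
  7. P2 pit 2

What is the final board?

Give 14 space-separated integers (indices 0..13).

Move 1: P2 pit3 -> P1=[5,3,5,5,2,3](0) P2=[2,2,2,0,5,3](1)
Move 2: P1 pit2 -> P1=[5,3,0,6,3,4](1) P2=[3,2,2,0,5,3](1)
Move 3: P2 pit5 -> P1=[6,4,0,6,3,4](1) P2=[3,2,2,0,5,0](2)
Move 4: P1 pit4 -> P1=[6,4,0,6,0,5](2) P2=[4,2,2,0,5,0](2)
Move 5: P1 pit0 -> P1=[0,5,1,7,1,6](3) P2=[4,2,2,0,5,0](2)
Move 6: P1 pit2 -> P1=[0,5,0,8,1,6](3) P2=[4,2,2,0,5,0](2)
Move 7: P2 pit2 -> P1=[0,5,0,8,1,6](3) P2=[4,2,0,1,6,0](2)

Answer: 0 5 0 8 1 6 3 4 2 0 1 6 0 2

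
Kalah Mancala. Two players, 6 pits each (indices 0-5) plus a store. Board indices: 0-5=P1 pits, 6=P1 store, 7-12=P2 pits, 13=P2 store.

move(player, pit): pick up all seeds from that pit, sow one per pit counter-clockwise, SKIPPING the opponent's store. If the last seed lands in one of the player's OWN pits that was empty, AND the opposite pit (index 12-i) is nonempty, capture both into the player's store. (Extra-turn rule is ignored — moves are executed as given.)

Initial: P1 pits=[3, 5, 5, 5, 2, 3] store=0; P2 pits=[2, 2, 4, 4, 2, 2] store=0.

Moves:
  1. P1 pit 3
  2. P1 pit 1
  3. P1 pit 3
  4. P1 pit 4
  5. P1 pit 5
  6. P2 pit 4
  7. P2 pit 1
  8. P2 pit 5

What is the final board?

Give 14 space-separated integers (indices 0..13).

Answer: 5 1 7 0 0 0 4 5 0 7 6 1 0 3

Derivation:
Move 1: P1 pit3 -> P1=[3,5,5,0,3,4](1) P2=[3,3,4,4,2,2](0)
Move 2: P1 pit1 -> P1=[3,0,6,1,4,5](2) P2=[3,3,4,4,2,2](0)
Move 3: P1 pit3 -> P1=[3,0,6,0,5,5](2) P2=[3,3,4,4,2,2](0)
Move 4: P1 pit4 -> P1=[3,0,6,0,0,6](3) P2=[4,4,5,4,2,2](0)
Move 5: P1 pit5 -> P1=[3,0,6,0,0,0](4) P2=[5,5,6,5,3,2](0)
Move 6: P2 pit4 -> P1=[4,0,6,0,0,0](4) P2=[5,5,6,5,0,3](1)
Move 7: P2 pit1 -> P1=[4,0,6,0,0,0](4) P2=[5,0,7,6,1,4](2)
Move 8: P2 pit5 -> P1=[5,1,7,0,0,0](4) P2=[5,0,7,6,1,0](3)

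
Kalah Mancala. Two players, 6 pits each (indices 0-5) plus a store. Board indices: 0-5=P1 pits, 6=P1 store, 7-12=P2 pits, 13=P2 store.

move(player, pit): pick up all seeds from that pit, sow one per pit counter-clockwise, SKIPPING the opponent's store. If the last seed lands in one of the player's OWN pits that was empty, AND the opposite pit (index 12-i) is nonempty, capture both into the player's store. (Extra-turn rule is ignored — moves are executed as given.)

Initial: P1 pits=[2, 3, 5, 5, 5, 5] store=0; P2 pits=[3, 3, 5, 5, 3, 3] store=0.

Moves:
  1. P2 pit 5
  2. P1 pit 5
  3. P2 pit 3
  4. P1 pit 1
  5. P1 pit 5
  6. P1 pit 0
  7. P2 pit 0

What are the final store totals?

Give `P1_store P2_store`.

Move 1: P2 pit5 -> P1=[3,4,5,5,5,5](0) P2=[3,3,5,5,3,0](1)
Move 2: P1 pit5 -> P1=[3,4,5,5,5,0](1) P2=[4,4,6,6,3,0](1)
Move 3: P2 pit3 -> P1=[4,5,6,5,5,0](1) P2=[4,4,6,0,4,1](2)
Move 4: P1 pit1 -> P1=[4,0,7,6,6,1](2) P2=[4,4,6,0,4,1](2)
Move 5: P1 pit5 -> P1=[4,0,7,6,6,0](3) P2=[4,4,6,0,4,1](2)
Move 6: P1 pit0 -> P1=[0,1,8,7,7,0](3) P2=[4,4,6,0,4,1](2)
Move 7: P2 pit0 -> P1=[0,1,8,7,7,0](3) P2=[0,5,7,1,5,1](2)

Answer: 3 2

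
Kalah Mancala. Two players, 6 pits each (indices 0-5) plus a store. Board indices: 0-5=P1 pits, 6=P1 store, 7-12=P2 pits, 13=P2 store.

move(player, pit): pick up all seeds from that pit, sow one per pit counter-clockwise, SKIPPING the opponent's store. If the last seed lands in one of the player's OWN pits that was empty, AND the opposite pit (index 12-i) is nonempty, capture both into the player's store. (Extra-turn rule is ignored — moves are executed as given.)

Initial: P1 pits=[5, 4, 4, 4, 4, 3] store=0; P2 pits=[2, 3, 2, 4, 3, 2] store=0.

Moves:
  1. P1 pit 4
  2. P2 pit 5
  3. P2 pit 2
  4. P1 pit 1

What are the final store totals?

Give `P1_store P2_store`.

Move 1: P1 pit4 -> P1=[5,4,4,4,0,4](1) P2=[3,4,2,4,3,2](0)
Move 2: P2 pit5 -> P1=[6,4,4,4,0,4](1) P2=[3,4,2,4,3,0](1)
Move 3: P2 pit2 -> P1=[6,4,4,4,0,4](1) P2=[3,4,0,5,4,0](1)
Move 4: P1 pit1 -> P1=[6,0,5,5,1,5](1) P2=[3,4,0,5,4,0](1)

Answer: 1 1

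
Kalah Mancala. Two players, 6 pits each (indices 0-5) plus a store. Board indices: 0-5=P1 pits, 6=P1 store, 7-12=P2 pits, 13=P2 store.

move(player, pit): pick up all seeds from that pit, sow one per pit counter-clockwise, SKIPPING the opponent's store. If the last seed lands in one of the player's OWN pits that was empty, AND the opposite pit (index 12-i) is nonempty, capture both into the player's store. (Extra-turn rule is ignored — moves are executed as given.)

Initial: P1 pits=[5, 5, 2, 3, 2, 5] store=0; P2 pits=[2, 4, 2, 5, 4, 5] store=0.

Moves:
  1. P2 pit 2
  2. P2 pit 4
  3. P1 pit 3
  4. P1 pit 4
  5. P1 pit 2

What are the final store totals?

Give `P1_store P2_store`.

Answer: 2 1

Derivation:
Move 1: P2 pit2 -> P1=[5,5,2,3,2,5](0) P2=[2,4,0,6,5,5](0)
Move 2: P2 pit4 -> P1=[6,6,3,3,2,5](0) P2=[2,4,0,6,0,6](1)
Move 3: P1 pit3 -> P1=[6,6,3,0,3,6](1) P2=[2,4,0,6,0,6](1)
Move 4: P1 pit4 -> P1=[6,6,3,0,0,7](2) P2=[3,4,0,6,0,6](1)
Move 5: P1 pit2 -> P1=[6,6,0,1,1,8](2) P2=[3,4,0,6,0,6](1)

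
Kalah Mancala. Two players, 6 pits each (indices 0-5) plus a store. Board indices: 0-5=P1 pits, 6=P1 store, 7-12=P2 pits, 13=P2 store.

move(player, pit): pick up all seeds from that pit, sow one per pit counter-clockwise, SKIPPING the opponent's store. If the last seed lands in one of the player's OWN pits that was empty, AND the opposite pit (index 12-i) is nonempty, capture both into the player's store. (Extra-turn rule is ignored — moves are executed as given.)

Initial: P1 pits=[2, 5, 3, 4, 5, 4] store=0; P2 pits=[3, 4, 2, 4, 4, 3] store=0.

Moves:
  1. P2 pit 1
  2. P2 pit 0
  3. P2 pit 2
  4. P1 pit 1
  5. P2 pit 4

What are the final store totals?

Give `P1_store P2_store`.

Move 1: P2 pit1 -> P1=[2,5,3,4,5,4](0) P2=[3,0,3,5,5,4](0)
Move 2: P2 pit0 -> P1=[2,5,3,4,5,4](0) P2=[0,1,4,6,5,4](0)
Move 3: P2 pit2 -> P1=[2,5,3,4,5,4](0) P2=[0,1,0,7,6,5](1)
Move 4: P1 pit1 -> P1=[2,0,4,5,6,5](1) P2=[0,1,0,7,6,5](1)
Move 5: P2 pit4 -> P1=[3,1,5,6,6,5](1) P2=[0,1,0,7,0,6](2)

Answer: 1 2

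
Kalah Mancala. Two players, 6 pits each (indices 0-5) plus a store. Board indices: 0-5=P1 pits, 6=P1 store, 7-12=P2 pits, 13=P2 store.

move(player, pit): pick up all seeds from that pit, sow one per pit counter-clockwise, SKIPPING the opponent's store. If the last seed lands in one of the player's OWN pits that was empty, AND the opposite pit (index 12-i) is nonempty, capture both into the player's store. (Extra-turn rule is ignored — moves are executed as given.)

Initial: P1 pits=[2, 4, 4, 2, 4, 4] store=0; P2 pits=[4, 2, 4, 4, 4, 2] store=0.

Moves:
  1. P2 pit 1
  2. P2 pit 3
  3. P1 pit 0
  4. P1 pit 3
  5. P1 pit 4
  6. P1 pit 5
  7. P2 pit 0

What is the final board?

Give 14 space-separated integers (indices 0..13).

Move 1: P2 pit1 -> P1=[2,4,4,2,4,4](0) P2=[4,0,5,5,4,2](0)
Move 2: P2 pit3 -> P1=[3,5,4,2,4,4](0) P2=[4,0,5,0,5,3](1)
Move 3: P1 pit0 -> P1=[0,6,5,3,4,4](0) P2=[4,0,5,0,5,3](1)
Move 4: P1 pit3 -> P1=[0,6,5,0,5,5](1) P2=[4,0,5,0,5,3](1)
Move 5: P1 pit4 -> P1=[0,6,5,0,0,6](2) P2=[5,1,6,0,5,3](1)
Move 6: P1 pit5 -> P1=[0,6,5,0,0,0](3) P2=[6,2,7,1,6,3](1)
Move 7: P2 pit0 -> P1=[0,6,5,0,0,0](3) P2=[0,3,8,2,7,4](2)

Answer: 0 6 5 0 0 0 3 0 3 8 2 7 4 2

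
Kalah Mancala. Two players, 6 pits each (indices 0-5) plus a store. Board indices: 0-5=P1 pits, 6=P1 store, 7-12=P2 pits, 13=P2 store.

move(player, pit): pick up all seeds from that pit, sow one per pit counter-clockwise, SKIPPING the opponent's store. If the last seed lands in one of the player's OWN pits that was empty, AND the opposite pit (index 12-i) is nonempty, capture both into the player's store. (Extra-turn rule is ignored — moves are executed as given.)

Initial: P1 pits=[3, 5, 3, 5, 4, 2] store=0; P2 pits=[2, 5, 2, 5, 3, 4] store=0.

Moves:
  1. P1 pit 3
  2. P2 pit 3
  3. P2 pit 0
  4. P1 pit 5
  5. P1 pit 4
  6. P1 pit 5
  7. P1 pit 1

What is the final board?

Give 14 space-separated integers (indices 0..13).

Move 1: P1 pit3 -> P1=[3,5,3,0,5,3](1) P2=[3,6,2,5,3,4](0)
Move 2: P2 pit3 -> P1=[4,6,3,0,5,3](1) P2=[3,6,2,0,4,5](1)
Move 3: P2 pit0 -> P1=[4,6,0,0,5,3](1) P2=[0,7,3,0,4,5](5)
Move 4: P1 pit5 -> P1=[4,6,0,0,5,0](2) P2=[1,8,3,0,4,5](5)
Move 5: P1 pit4 -> P1=[4,6,0,0,0,1](3) P2=[2,9,4,0,4,5](5)
Move 6: P1 pit5 -> P1=[4,6,0,0,0,0](4) P2=[2,9,4,0,4,5](5)
Move 7: P1 pit1 -> P1=[4,0,1,1,1,1](5) P2=[3,9,4,0,4,5](5)

Answer: 4 0 1 1 1 1 5 3 9 4 0 4 5 5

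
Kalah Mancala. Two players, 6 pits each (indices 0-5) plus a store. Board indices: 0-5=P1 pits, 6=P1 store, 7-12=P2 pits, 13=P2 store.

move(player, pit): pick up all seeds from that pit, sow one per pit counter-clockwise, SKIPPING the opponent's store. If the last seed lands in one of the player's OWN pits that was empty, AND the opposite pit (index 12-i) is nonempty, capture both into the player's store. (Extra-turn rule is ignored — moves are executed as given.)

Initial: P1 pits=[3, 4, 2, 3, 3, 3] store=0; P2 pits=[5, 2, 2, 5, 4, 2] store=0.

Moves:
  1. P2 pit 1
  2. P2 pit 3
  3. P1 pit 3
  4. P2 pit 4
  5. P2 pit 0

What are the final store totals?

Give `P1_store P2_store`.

Move 1: P2 pit1 -> P1=[3,4,2,3,3,3](0) P2=[5,0,3,6,4,2](0)
Move 2: P2 pit3 -> P1=[4,5,3,3,3,3](0) P2=[5,0,3,0,5,3](1)
Move 3: P1 pit3 -> P1=[4,5,3,0,4,4](1) P2=[5,0,3,0,5,3](1)
Move 4: P2 pit4 -> P1=[5,6,4,0,4,4](1) P2=[5,0,3,0,0,4](2)
Move 5: P2 pit0 -> P1=[5,6,4,0,4,4](1) P2=[0,1,4,1,1,5](2)

Answer: 1 2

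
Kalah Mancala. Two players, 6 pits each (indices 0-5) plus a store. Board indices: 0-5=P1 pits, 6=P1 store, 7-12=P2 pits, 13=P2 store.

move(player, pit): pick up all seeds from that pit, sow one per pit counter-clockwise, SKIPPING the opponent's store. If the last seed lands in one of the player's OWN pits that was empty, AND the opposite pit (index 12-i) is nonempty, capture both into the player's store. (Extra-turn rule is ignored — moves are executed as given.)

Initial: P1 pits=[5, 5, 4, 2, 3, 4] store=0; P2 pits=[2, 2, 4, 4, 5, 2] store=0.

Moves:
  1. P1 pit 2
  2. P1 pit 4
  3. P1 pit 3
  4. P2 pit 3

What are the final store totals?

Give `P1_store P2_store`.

Move 1: P1 pit2 -> P1=[5,5,0,3,4,5](1) P2=[2,2,4,4,5,2](0)
Move 2: P1 pit4 -> P1=[5,5,0,3,0,6](2) P2=[3,3,4,4,5,2](0)
Move 3: P1 pit3 -> P1=[5,5,0,0,1,7](3) P2=[3,3,4,4,5,2](0)
Move 4: P2 pit3 -> P1=[6,5,0,0,1,7](3) P2=[3,3,4,0,6,3](1)

Answer: 3 1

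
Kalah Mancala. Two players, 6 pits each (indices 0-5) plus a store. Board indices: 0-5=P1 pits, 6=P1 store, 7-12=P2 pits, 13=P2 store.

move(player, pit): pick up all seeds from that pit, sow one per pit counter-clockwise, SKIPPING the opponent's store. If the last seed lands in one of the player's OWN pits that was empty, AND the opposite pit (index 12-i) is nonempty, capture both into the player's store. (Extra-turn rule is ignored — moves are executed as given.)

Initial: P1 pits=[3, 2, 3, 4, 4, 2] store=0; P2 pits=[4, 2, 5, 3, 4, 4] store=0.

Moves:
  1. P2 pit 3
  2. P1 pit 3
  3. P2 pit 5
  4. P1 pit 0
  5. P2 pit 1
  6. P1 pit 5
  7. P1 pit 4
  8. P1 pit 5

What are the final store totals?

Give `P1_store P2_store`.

Move 1: P2 pit3 -> P1=[3,2,3,4,4,2](0) P2=[4,2,5,0,5,5](1)
Move 2: P1 pit3 -> P1=[3,2,3,0,5,3](1) P2=[5,2,5,0,5,5](1)
Move 3: P2 pit5 -> P1=[4,3,4,1,5,3](1) P2=[5,2,5,0,5,0](2)
Move 4: P1 pit0 -> P1=[0,4,5,2,6,3](1) P2=[5,2,5,0,5,0](2)
Move 5: P2 pit1 -> P1=[0,4,0,2,6,3](1) P2=[5,0,6,0,5,0](8)
Move 6: P1 pit5 -> P1=[0,4,0,2,6,0](2) P2=[6,1,6,0,5,0](8)
Move 7: P1 pit4 -> P1=[0,4,0,2,0,1](3) P2=[7,2,7,1,5,0](8)
Move 8: P1 pit5 -> P1=[0,4,0,2,0,0](4) P2=[7,2,7,1,5,0](8)

Answer: 4 8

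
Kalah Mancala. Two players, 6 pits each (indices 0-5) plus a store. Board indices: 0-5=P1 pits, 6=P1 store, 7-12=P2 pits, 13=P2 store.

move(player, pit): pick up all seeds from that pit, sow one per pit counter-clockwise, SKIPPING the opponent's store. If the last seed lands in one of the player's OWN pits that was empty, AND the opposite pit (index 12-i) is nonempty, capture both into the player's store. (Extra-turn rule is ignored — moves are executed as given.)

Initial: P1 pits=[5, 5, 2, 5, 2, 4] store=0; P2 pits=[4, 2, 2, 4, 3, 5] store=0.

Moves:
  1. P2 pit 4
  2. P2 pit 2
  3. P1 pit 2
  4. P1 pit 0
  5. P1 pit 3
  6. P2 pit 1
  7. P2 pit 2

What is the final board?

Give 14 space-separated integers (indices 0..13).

Move 1: P2 pit4 -> P1=[6,5,2,5,2,4](0) P2=[4,2,2,4,0,6](1)
Move 2: P2 pit2 -> P1=[6,0,2,5,2,4](0) P2=[4,2,0,5,0,6](7)
Move 3: P1 pit2 -> P1=[6,0,0,6,3,4](0) P2=[4,2,0,5,0,6](7)
Move 4: P1 pit0 -> P1=[0,1,1,7,4,5](1) P2=[4,2,0,5,0,6](7)
Move 5: P1 pit3 -> P1=[0,1,1,0,5,6](2) P2=[5,3,1,6,0,6](7)
Move 6: P2 pit1 -> P1=[0,0,1,0,5,6](2) P2=[5,0,2,7,0,6](9)
Move 7: P2 pit2 -> P1=[0,0,1,0,5,6](2) P2=[5,0,0,8,1,6](9)

Answer: 0 0 1 0 5 6 2 5 0 0 8 1 6 9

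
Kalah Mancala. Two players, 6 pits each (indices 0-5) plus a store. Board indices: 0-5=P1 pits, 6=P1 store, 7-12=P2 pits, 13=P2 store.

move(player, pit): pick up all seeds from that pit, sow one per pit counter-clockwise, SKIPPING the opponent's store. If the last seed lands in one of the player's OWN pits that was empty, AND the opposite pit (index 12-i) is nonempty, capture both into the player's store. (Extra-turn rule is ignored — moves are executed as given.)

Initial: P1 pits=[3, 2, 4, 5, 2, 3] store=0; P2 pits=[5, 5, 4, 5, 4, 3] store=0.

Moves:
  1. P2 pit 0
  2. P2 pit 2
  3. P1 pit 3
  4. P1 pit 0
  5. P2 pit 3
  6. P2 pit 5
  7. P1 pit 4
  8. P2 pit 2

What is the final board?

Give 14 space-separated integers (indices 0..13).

Answer: 2 5 0 3 0 5 2 2 8 0 0 7 0 11

Derivation:
Move 1: P2 pit0 -> P1=[3,2,4,5,2,3](0) P2=[0,6,5,6,5,4](0)
Move 2: P2 pit2 -> P1=[4,2,4,5,2,3](0) P2=[0,6,0,7,6,5](1)
Move 3: P1 pit3 -> P1=[4,2,4,0,3,4](1) P2=[1,7,0,7,6,5](1)
Move 4: P1 pit0 -> P1=[0,3,5,1,4,4](1) P2=[1,7,0,7,6,5](1)
Move 5: P2 pit3 -> P1=[1,4,6,2,4,4](1) P2=[1,7,0,0,7,6](2)
Move 6: P2 pit5 -> P1=[2,5,7,3,5,4](1) P2=[1,7,0,0,7,0](3)
Move 7: P1 pit4 -> P1=[2,5,7,3,0,5](2) P2=[2,8,1,0,7,0](3)
Move 8: P2 pit2 -> P1=[2,5,0,3,0,5](2) P2=[2,8,0,0,7,0](11)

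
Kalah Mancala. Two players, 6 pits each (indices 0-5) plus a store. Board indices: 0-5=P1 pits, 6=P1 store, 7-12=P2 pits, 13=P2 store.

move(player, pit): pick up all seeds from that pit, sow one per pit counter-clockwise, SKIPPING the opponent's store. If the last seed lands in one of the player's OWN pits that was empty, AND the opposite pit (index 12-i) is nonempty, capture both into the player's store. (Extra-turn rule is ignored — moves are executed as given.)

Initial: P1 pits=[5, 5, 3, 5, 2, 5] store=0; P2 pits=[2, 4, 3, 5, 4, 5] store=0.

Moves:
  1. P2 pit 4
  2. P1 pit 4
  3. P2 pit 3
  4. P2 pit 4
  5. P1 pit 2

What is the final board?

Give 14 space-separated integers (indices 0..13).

Move 1: P2 pit4 -> P1=[6,6,3,5,2,5](0) P2=[2,4,3,5,0,6](1)
Move 2: P1 pit4 -> P1=[6,6,3,5,0,6](1) P2=[2,4,3,5,0,6](1)
Move 3: P2 pit3 -> P1=[7,7,3,5,0,6](1) P2=[2,4,3,0,1,7](2)
Move 4: P2 pit4 -> P1=[7,7,3,5,0,6](1) P2=[2,4,3,0,0,8](2)
Move 5: P1 pit2 -> P1=[7,7,0,6,1,7](1) P2=[2,4,3,0,0,8](2)

Answer: 7 7 0 6 1 7 1 2 4 3 0 0 8 2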